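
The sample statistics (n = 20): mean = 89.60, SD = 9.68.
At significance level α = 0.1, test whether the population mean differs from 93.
One-sample t-test:
H₀: μ = 93
H₁: μ ≠ 93
df = n - 1 = 19
t = (x̄ - μ₀) / (s/√n) = (89.60 - 93) / (9.68/√20) = -1.571
p-value = 0.1327

Since p-value > α = 0.1, we fail to reject H₀.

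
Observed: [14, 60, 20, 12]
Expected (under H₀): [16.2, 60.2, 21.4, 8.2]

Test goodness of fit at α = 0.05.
Chi-square goodness of fit test:
H₀: observed counts match expected distribution
H₁: observed counts differ from expected distribution
df = k - 1 = 3
χ² = Σ(O - E)²/E
   = (14 - 16.2)²/16.2 + (60 - 60.2)²/60.2 + (20 - 21.4)²/21.4 + (12 - 8.2)²/8.2
   = 0.299 + 0.001 + 0.092 + 1.761
   = 2.15
p-value = 0.5415

Since p-value > α = 0.05, we fail to reject H₀.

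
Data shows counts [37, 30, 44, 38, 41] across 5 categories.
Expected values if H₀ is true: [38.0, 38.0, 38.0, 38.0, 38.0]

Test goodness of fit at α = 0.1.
Chi-square goodness of fit test:
H₀: observed counts match expected distribution
H₁: observed counts differ from expected distribution
df = k - 1 = 4
χ² = Σ(O - E)²/E
   = (37 - 38.0)²/38.0 + (30 - 38.0)²/38.0 + (44 - 38.0)²/38.0 + (38 - 38.0)²/38.0 + (41 - 38.0)²/38.0
   = 0.026 + 1.684 + 0.947 + 0.000 + 0.237
   = 2.89
p-value = 0.5756

Since p-value > α = 0.1, we fail to reject H₀.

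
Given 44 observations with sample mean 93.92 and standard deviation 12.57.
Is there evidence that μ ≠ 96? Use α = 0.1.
One-sample t-test:
H₀: μ = 96
H₁: μ ≠ 96
df = n - 1 = 43
t = (x̄ - μ₀) / (s/√n) = (93.92 - 96) / (12.57/√44) = -1.098
p-value = 0.2785

Since p-value > α = 0.1, we fail to reject H₀.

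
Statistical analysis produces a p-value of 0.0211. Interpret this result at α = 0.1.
Since p = 0.0211 < α = 0.1, reject H₀.
There is sufficient evidence to reject the null hypothesis; the result is statistically significant at the 0.1 level.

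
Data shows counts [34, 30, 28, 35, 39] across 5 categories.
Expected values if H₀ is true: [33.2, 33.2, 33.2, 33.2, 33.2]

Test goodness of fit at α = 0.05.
Chi-square goodness of fit test:
H₀: observed counts match expected distribution
H₁: observed counts differ from expected distribution
df = k - 1 = 4
χ² = Σ(O - E)²/E
   = (34 - 33.2)²/33.2 + (30 - 33.2)²/33.2 + (28 - 33.2)²/33.2 + (35 - 33.2)²/33.2 + (39 - 33.2)²/33.2
   = 0.019 + 0.308 + 0.814 + 0.098 + 1.013
   = 2.25
p-value = 0.6893

Since p-value > α = 0.05, we fail to reject H₀.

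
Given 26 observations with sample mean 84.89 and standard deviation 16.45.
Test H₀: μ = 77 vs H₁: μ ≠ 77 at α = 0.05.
One-sample t-test:
H₀: μ = 77
H₁: μ ≠ 77
df = n - 1 = 25
t = (x̄ - μ₀) / (s/√n) = (84.89 - 77) / (16.45/√26) = 2.446
p-value = 0.0218

Since p-value < α = 0.05, we reject H₀.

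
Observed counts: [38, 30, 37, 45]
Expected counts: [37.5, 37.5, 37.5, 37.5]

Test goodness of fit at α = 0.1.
Chi-square goodness of fit test:
H₀: observed counts match expected distribution
H₁: observed counts differ from expected distribution
df = k - 1 = 3
χ² = Σ(O - E)²/E
   = (38 - 37.5)²/37.5 + (30 - 37.5)²/37.5 + (37 - 37.5)²/37.5 + (45 - 37.5)²/37.5
   = 0.007 + 1.500 + 0.007 + 1.500
   = 3.01
p-value = 0.3896

Since p-value > α = 0.1, we fail to reject H₀.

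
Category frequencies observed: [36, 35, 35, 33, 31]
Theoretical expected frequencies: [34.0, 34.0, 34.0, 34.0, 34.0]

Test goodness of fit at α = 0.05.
Chi-square goodness of fit test:
H₀: observed counts match expected distribution
H₁: observed counts differ from expected distribution
df = k - 1 = 4
χ² = Σ(O - E)²/E
   = (36 - 34.0)²/34.0 + (35 - 34.0)²/34.0 + (35 - 34.0)²/34.0 + (33 - 34.0)²/34.0 + (31 - 34.0)²/34.0
   = 0.118 + 0.029 + 0.029 + 0.029 + 0.265
   = 0.47
p-value = 0.9763

Since p-value > α = 0.05, we fail to reject H₀.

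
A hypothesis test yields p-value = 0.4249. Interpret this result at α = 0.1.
Since p = 0.4249 > α = 0.1, fail to reject H₀.
There is insufficient evidence to reject the null hypothesis; the result is not statistically significant at the 0.1 level.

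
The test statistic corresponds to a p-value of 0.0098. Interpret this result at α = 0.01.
Since p = 0.0098 < α = 0.01, reject H₀.
There is sufficient evidence to reject the null hypothesis; the result is statistically significant at the 0.01 level.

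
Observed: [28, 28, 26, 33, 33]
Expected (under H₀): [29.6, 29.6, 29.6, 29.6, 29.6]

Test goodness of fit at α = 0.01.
Chi-square goodness of fit test:
H₀: observed counts match expected distribution
H₁: observed counts differ from expected distribution
df = k - 1 = 4
χ² = Σ(O - E)²/E
   = (28 - 29.6)²/29.6 + (28 - 29.6)²/29.6 + (26 - 29.6)²/29.6 + (33 - 29.6)²/29.6 + (33 - 29.6)²/29.6
   = 0.086 + 0.086 + 0.438 + 0.391 + 0.391
   = 1.39
p-value = 0.8456

Since p-value > α = 0.01, we fail to reject H₀.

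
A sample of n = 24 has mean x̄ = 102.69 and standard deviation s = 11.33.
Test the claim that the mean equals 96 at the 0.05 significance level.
One-sample t-test:
H₀: μ = 96
H₁: μ ≠ 96
df = n - 1 = 23
t = (x̄ - μ₀) / (s/√n) = (102.69 - 96) / (11.33/√24) = 2.893
p-value = 0.0082

Since p-value < α = 0.05, we reject H₀.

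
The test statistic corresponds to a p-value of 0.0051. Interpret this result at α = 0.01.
Since p = 0.0051 < α = 0.01, reject H₀.
There is sufficient evidence to reject the null hypothesis; the result is statistically significant at the 0.01 level.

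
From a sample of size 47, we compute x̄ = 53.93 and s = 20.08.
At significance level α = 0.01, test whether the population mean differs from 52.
One-sample t-test:
H₀: μ = 52
H₁: μ ≠ 52
df = n - 1 = 46
t = (x̄ - μ₀) / (s/√n) = (53.93 - 52) / (20.08/√47) = 0.659
p-value = 0.5132

Since p-value > α = 0.01, we fail to reject H₀.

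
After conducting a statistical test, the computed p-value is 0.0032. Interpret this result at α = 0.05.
Since p = 0.0032 < α = 0.05, reject H₀.
There is sufficient evidence to reject the null hypothesis; the result is statistically significant at the 0.05 level.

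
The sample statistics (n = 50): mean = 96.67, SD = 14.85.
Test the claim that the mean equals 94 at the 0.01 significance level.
One-sample t-test:
H₀: μ = 94
H₁: μ ≠ 94
df = n - 1 = 49
t = (x̄ - μ₀) / (s/√n) = (96.67 - 94) / (14.85/√50) = 1.271
p-value = 0.2096

Since p-value > α = 0.01, we fail to reject H₀.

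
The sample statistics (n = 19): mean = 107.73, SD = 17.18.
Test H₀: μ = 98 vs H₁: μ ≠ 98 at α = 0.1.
One-sample t-test:
H₀: μ = 98
H₁: μ ≠ 98
df = n - 1 = 18
t = (x̄ - μ₀) / (s/√n) = (107.73 - 98) / (17.18/√19) = 2.469
p-value = 0.0238

Since p-value < α = 0.1, we reject H₀.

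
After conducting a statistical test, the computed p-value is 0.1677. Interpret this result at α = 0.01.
Since p = 0.1677 > α = 0.01, fail to reject H₀.
There is insufficient evidence to reject the null hypothesis; the result is not statistically significant at the 0.01 level.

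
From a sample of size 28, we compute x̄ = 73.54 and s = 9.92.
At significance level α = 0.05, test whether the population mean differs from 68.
One-sample t-test:
H₀: μ = 68
H₁: μ ≠ 68
df = n - 1 = 27
t = (x̄ - μ₀) / (s/√n) = (73.54 - 68) / (9.92/√28) = 2.955
p-value = 0.0064

Since p-value < α = 0.05, we reject H₀.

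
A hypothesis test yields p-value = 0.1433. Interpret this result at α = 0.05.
Since p = 0.1433 > α = 0.05, fail to reject H₀.
There is insufficient evidence to reject the null hypothesis; the result is not statistically significant at the 0.05 level.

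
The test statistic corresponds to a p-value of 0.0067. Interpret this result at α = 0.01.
Since p = 0.0067 < α = 0.01, reject H₀.
There is sufficient evidence to reject the null hypothesis; the result is statistically significant at the 0.01 level.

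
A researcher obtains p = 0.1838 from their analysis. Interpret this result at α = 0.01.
Since p = 0.1838 > α = 0.01, fail to reject H₀.
There is insufficient evidence to reject the null hypothesis; the result is not statistically significant at the 0.01 level.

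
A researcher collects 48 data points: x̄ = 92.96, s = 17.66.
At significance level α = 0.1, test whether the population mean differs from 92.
One-sample t-test:
H₀: μ = 92
H₁: μ ≠ 92
df = n - 1 = 47
t = (x̄ - μ₀) / (s/√n) = (92.96 - 92) / (17.66/√48) = 0.377
p-value = 0.7082

Since p-value > α = 0.1, we fail to reject H₀.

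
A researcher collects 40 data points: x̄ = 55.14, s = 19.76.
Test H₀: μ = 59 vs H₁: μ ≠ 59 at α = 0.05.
One-sample t-test:
H₀: μ = 59
H₁: μ ≠ 59
df = n - 1 = 39
t = (x̄ - μ₀) / (s/√n) = (55.14 - 59) / (19.76/√40) = -1.235
p-value = 0.2240

Since p-value > α = 0.05, we fail to reject H₀.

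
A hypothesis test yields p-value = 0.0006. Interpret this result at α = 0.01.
Since p = 0.0006 < α = 0.01, reject H₀.
There is sufficient evidence to reject the null hypothesis; the result is statistically significant at the 0.01 level.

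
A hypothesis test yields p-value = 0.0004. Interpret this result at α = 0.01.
Since p = 0.0004 < α = 0.01, reject H₀.
There is sufficient evidence to reject the null hypothesis; the result is statistically significant at the 0.01 level.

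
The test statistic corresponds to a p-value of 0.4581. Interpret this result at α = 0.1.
Since p = 0.4581 > α = 0.1, fail to reject H₀.
There is insufficient evidence to reject the null hypothesis; the result is not statistically significant at the 0.1 level.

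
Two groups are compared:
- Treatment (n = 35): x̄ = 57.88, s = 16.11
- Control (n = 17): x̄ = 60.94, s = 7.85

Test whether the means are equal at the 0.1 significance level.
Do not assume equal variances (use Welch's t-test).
Welch's two-sample t-test:
H₀: μ₁ = μ₂
H₁: μ₁ ≠ μ₂
s₁²/n₁ = 16.11²/35 = 7.4152,  s₂²/n₂ = 7.85²/17 = 3.6249
SE = √(s₁²/n₁ + s₂²/n₂) = √(7.4152 + 3.6249) = 3.3227
df (Welch-Satterthwaite) = (s₁²/n₁ + s₂²/n₂)² / [(s₁²/n₁)²/(n₁-1) + (s₂²/n₂)²/(n₂-1)] ≈ 49.98
t = (x̄₁ - x̄₂) / SE = (57.88 - 60.94) / 3.3227 = -3.06 / 3.3227 = -0.921
p-value = 0.3615

Since p-value > α = 0.1, we fail to reject H₀.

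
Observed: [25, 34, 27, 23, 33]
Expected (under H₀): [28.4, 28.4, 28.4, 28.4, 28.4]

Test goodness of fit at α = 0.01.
Chi-square goodness of fit test:
H₀: observed counts match expected distribution
H₁: observed counts differ from expected distribution
df = k - 1 = 4
χ² = Σ(O - E)²/E
   = (25 - 28.4)²/28.4 + (34 - 28.4)²/28.4 + (27 - 28.4)²/28.4 + (23 - 28.4)²/28.4 + (33 - 28.4)²/28.4
   = 0.407 + 1.104 + 0.069 + 1.027 + 0.745
   = 3.35
p-value = 0.5007

Since p-value > α = 0.01, we fail to reject H₀.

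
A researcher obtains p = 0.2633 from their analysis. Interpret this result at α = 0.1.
Since p = 0.2633 > α = 0.1, fail to reject H₀.
There is insufficient evidence to reject the null hypothesis; the result is not statistically significant at the 0.1 level.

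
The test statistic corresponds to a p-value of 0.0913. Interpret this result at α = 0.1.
Since p = 0.0913 < α = 0.1, reject H₀.
There is sufficient evidence to reject the null hypothesis; the result is statistically significant at the 0.1 level.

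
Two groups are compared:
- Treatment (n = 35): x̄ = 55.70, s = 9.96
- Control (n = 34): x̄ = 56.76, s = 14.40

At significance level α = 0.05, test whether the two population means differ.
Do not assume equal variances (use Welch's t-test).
Welch's two-sample t-test:
H₀: μ₁ = μ₂
H₁: μ₁ ≠ μ₂
s₁²/n₁ = 9.96²/35 = 2.8343,  s₂²/n₂ = 14.40²/34 = 6.0988
SE = √(s₁²/n₁ + s₂²/n₂) = √(2.8343 + 6.0988) = 2.9888
df (Welch-Satterthwaite) = (s₁²/n₁ + s₂²/n₂)² / [(s₁²/n₁)²/(n₁-1) + (s₂²/n₂)²/(n₂-1)] ≈ 58.53
t = (x̄₁ - x̄₂) / SE = (55.70 - 56.76) / 2.9888 = -1.06 / 2.9888 = -0.355
p-value = 0.7241

Since p-value > α = 0.05, we fail to reject H₀.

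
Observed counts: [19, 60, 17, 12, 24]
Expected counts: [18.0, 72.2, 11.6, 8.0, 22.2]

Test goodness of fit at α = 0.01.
Chi-square goodness of fit test:
H₀: observed counts match expected distribution
H₁: observed counts differ from expected distribution
df = k - 1 = 4
χ² = Σ(O - E)²/E
   = (19 - 18.0)²/18.0 + (60 - 72.2)²/72.2 + (17 - 11.6)²/11.6 + (12 - 8.0)²/8.0 + (24 - 22.2)²/22.2
   = 0.056 + 2.061 + 2.514 + 2.000 + 0.146
   = 6.78
p-value = 0.1482

Since p-value > α = 0.01, we fail to reject H₀.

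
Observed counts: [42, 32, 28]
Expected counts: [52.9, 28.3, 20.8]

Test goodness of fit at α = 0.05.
Chi-square goodness of fit test:
H₀: observed counts match expected distribution
H₁: observed counts differ from expected distribution
df = k - 1 = 2
χ² = Σ(O - E)²/E
   = (42 - 52.9)²/52.9 + (32 - 28.3)²/28.3 + (28 - 20.8)²/20.8
   = 2.246 + 0.484 + 2.492
   = 5.22
p-value = 0.0735

Since p-value > α = 0.05, we fail to reject H₀.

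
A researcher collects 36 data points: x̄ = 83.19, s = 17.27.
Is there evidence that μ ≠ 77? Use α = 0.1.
One-sample t-test:
H₀: μ = 77
H₁: μ ≠ 77
df = n - 1 = 35
t = (x̄ - μ₀) / (s/√n) = (83.19 - 77) / (17.27/√36) = 2.151
p-value = 0.0385

Since p-value < α = 0.1, we reject H₀.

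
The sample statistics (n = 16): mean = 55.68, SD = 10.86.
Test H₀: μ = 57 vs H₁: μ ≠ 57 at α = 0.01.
One-sample t-test:
H₀: μ = 57
H₁: μ ≠ 57
df = n - 1 = 15
t = (x̄ - μ₀) / (s/√n) = (55.68 - 57) / (10.86/√16) = -0.486
p-value = 0.6339

Since p-value > α = 0.01, we fail to reject H₀.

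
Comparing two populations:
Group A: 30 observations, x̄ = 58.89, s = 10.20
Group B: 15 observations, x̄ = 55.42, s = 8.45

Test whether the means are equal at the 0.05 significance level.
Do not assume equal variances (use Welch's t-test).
Welch's two-sample t-test:
H₀: μ₁ = μ₂
H₁: μ₁ ≠ μ₂
s₁²/n₁ = 10.20²/30 = 3.4680,  s₂²/n₂ = 8.45²/15 = 4.7602
SE = √(s₁²/n₁ + s₂²/n₂) = √(3.4680 + 4.7602) = 2.8685
df (Welch-Satterthwaite) = (s₁²/n₁ + s₂²/n₂)² / [(s₁²/n₁)²/(n₁-1) + (s₂²/n₂)²/(n₂-1)] ≈ 33.30
t = (x̄₁ - x̄₂) / SE = (58.89 - 55.42) / 2.8685 = 3.47 / 2.8685 = 1.210
p-value = 0.2349

Since p-value > α = 0.05, we fail to reject H₀.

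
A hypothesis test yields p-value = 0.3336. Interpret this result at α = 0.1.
Since p = 0.3336 > α = 0.1, fail to reject H₀.
There is insufficient evidence to reject the null hypothesis; the result is not statistically significant at the 0.1 level.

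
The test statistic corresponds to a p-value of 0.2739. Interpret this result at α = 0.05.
Since p = 0.2739 > α = 0.05, fail to reject H₀.
There is insufficient evidence to reject the null hypothesis; the result is not statistically significant at the 0.05 level.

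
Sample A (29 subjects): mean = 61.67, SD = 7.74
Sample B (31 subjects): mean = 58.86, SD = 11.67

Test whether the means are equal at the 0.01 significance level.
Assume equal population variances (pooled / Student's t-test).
Student's two-sample t-test (equal variances):
H₀: μ₁ = μ₂
H₁: μ₁ ≠ μ₂
df = n₁ + n₂ - 2 = 58
Pooled variance s_p² = [(n₁-1)s₁² + (n₂-1)s₂²] / (n₁ + n₂ - 2) = [(28)(7.74²) + (30)(11.67²)] / 58 = 99.3634
SE = √(s_p²(1/n₁ + 1/n₂)) = √(99.3634 × (1/29 + 1/31)) = 2.5752
t = (x̄₁ - x̄₂) / SE = (61.67 - 58.86) / 2.5752 = 2.81 / 2.5752 = 1.091
p-value = 0.2797

Since p-value > α = 0.01, we fail to reject H₀.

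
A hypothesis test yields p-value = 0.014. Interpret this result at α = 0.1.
Since p = 0.014 < α = 0.1, reject H₀.
There is sufficient evidence to reject the null hypothesis; the result is statistically significant at the 0.1 level.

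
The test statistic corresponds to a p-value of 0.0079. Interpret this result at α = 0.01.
Since p = 0.0079 < α = 0.01, reject H₀.
There is sufficient evidence to reject the null hypothesis; the result is statistically significant at the 0.01 level.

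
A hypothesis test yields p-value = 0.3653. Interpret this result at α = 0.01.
Since p = 0.3653 > α = 0.01, fail to reject H₀.
There is insufficient evidence to reject the null hypothesis; the result is not statistically significant at the 0.01 level.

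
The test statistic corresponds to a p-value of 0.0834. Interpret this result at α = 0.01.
Since p = 0.0834 > α = 0.01, fail to reject H₀.
There is insufficient evidence to reject the null hypothesis; the result is not statistically significant at the 0.01 level.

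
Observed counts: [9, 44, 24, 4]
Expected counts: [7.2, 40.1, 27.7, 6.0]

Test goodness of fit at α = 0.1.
Chi-square goodness of fit test:
H₀: observed counts match expected distribution
H₁: observed counts differ from expected distribution
df = k - 1 = 3
χ² = Σ(O - E)²/E
   = (9 - 7.2)²/7.2 + (44 - 40.1)²/40.1 + (24 - 27.7)²/27.7 + (4 - 6.0)²/6.0
   = 0.450 + 0.379 + 0.494 + 0.667
   = 1.99
p-value = 0.5744

Since p-value > α = 0.1, we fail to reject H₀.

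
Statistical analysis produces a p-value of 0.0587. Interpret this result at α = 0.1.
Since p = 0.0587 < α = 0.1, reject H₀.
There is sufficient evidence to reject the null hypothesis; the result is statistically significant at the 0.1 level.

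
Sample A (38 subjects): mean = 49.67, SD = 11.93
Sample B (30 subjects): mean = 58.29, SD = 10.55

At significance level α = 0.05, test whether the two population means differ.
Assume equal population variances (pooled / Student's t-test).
Student's two-sample t-test (equal variances):
H₀: μ₁ = μ₂
H₁: μ₁ ≠ μ₂
df = n₁ + n₂ - 2 = 66
Pooled variance s_p² = [(n₁-1)s₁² + (n₂-1)s₂²] / (n₁ + n₂ - 2) = [(37)(11.93²) + (29)(10.55²)] / 66 = 128.6938
SE = √(s_p²(1/n₁ + 1/n₂)) = √(128.6938 × (1/38 + 1/30)) = 2.7706
t = (x̄₁ - x̄₂) / SE = (49.67 - 58.29) / 2.7706 = -8.62 / 2.7706 = -3.111
p-value = 0.0028

Since p-value < α = 0.05, we reject H₀.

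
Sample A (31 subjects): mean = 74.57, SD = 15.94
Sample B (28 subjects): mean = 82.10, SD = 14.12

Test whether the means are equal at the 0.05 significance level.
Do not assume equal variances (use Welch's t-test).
Welch's two-sample t-test:
H₀: μ₁ = μ₂
H₁: μ₁ ≠ μ₂
s₁²/n₁ = 15.94²/31 = 8.1962,  s₂²/n₂ = 14.12²/28 = 7.1205
SE = √(s₁²/n₁ + s₂²/n₂) = √(8.1962 + 7.1205) = 3.9137
df (Welch-Satterthwaite) = (s₁²/n₁ + s₂²/n₂)² / [(s₁²/n₁)²/(n₁-1) + (s₂²/n₂)²/(n₂-1)] ≈ 56.98
t = (x̄₁ - x̄₂) / SE = (74.57 - 82.10) / 3.9137 = -7.53 / 3.9137 = -1.924
p-value = 0.0594

Since p-value > α = 0.05, we fail to reject H₀.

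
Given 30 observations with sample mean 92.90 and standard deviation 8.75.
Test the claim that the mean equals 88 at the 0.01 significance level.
One-sample t-test:
H₀: μ = 88
H₁: μ ≠ 88
df = n - 1 = 29
t = (x̄ - μ₀) / (s/√n) = (92.90 - 88) / (8.75/√30) = 3.067
p-value = 0.0046

Since p-value < α = 0.01, we reject H₀.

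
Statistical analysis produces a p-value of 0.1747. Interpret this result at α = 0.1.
Since p = 0.1747 > α = 0.1, fail to reject H₀.
There is insufficient evidence to reject the null hypothesis; the result is not statistically significant at the 0.1 level.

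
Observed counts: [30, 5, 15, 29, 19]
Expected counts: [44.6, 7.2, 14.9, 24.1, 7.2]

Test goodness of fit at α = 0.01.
Chi-square goodness of fit test:
H₀: observed counts match expected distribution
H₁: observed counts differ from expected distribution
df = k - 1 = 4
χ² = Σ(O - E)²/E
   = (30 - 44.6)²/44.6 + (5 - 7.2)²/7.2 + (15 - 14.9)²/14.9 + (29 - 24.1)²/24.1 + (19 - 7.2)²/7.2
   = 4.779 + 0.672 + 0.001 + 0.996 + 19.339
   = 25.79
p-value < 0.0001

Since p-value < α = 0.01, we reject H₀.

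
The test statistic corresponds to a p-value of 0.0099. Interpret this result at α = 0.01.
Since p = 0.0099 < α = 0.01, reject H₀.
There is sufficient evidence to reject the null hypothesis; the result is statistically significant at the 0.01 level.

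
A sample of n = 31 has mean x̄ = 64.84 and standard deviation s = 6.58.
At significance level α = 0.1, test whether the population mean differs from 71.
One-sample t-test:
H₀: μ = 71
H₁: μ ≠ 71
df = n - 1 = 30
t = (x̄ - μ₀) / (s/√n) = (64.84 - 71) / (6.58/√31) = -5.212
p-value < 0.0001

Since p-value < α = 0.1, we reject H₀.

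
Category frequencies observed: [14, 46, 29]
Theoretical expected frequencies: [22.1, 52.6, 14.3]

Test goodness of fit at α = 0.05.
Chi-square goodness of fit test:
H₀: observed counts match expected distribution
H₁: observed counts differ from expected distribution
df = k - 1 = 2
χ² = Σ(O - E)²/E
   = (14 - 22.1)²/22.1 + (46 - 52.6)²/52.6 + (29 - 14.3)²/14.3
   = 2.969 + 0.828 + 15.111
   = 18.91
p-value = 0.0001

Since p-value < α = 0.05, we reject H₀.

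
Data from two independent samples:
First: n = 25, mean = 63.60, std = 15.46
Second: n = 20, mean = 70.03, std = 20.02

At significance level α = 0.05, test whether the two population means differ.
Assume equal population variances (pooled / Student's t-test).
Student's two-sample t-test (equal variances):
H₀: μ₁ = μ₂
H₁: μ₁ ≠ μ₂
df = n₁ + n₂ - 2 = 43
Pooled variance s_p² = [(n₁-1)s₁² + (n₂-1)s₂²] / (n₁ + n₂ - 2) = [(24)(15.46²) + (19)(20.02²)] / 43 = 310.4997
SE = √(s_p²(1/n₁ + 1/n₂)) = √(310.4997 × (1/25 + 1/20)) = 5.2863
t = (x̄₁ - x̄₂) / SE = (63.60 - 70.03) / 5.2863 = -6.43 / 5.2863 = -1.216
p-value = 0.2305

Since p-value > α = 0.05, we fail to reject H₀.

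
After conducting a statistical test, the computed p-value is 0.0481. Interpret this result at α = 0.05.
Since p = 0.0481 < α = 0.05, reject H₀.
There is sufficient evidence to reject the null hypothesis; the result is statistically significant at the 0.05 level.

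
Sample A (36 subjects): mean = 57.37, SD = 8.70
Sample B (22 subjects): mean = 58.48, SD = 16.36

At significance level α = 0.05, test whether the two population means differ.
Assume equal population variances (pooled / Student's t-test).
Student's two-sample t-test (equal variances):
H₀: μ₁ = μ₂
H₁: μ₁ ≠ μ₂
df = n₁ + n₂ - 2 = 56
Pooled variance s_p² = [(n₁-1)s₁² + (n₂-1)s₂²] / (n₁ + n₂ - 2) = [(35)(8.70²) + (21)(16.36²)] / 56 = 147.6748
SE = √(s_p²(1/n₁ + 1/n₂)) = √(147.6748 × (1/36 + 1/22)) = 3.2886
t = (x̄₁ - x̄₂) / SE = (57.37 - 58.48) / 3.2886 = -1.11 / 3.2886 = -0.338
p-value = 0.7370

Since p-value > α = 0.05, we fail to reject H₀.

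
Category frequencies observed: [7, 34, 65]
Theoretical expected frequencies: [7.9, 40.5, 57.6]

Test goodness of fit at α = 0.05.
Chi-square goodness of fit test:
H₀: observed counts match expected distribution
H₁: observed counts differ from expected distribution
df = k - 1 = 2
χ² = Σ(O - E)²/E
   = (7 - 7.9)²/7.9 + (34 - 40.5)²/40.5 + (65 - 57.6)²/57.6
   = 0.103 + 1.043 + 0.951
   = 2.10
p-value = 0.3506

Since p-value > α = 0.05, we fail to reject H₀.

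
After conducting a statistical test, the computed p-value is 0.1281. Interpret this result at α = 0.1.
Since p = 0.1281 > α = 0.1, fail to reject H₀.
There is insufficient evidence to reject the null hypothesis; the result is not statistically significant at the 0.1 level.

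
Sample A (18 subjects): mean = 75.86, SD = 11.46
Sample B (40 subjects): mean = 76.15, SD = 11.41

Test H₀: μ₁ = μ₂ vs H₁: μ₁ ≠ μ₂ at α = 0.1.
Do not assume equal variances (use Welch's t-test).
Welch's two-sample t-test:
H₀: μ₁ = μ₂
H₁: μ₁ ≠ μ₂
s₁²/n₁ = 11.46²/18 = 7.2962,  s₂²/n₂ = 11.41²/40 = 3.2547
SE = √(s₁²/n₁ + s₂²/n₂) = √(7.2962 + 3.2547) = 3.2482
df (Welch-Satterthwaite) = (s₁²/n₁ + s₂²/n₂)² / [(s₁²/n₁)²/(n₁-1) + (s₂²/n₂)²/(n₂-1)] ≈ 32.71
t = (x̄₁ - x̄₂) / SE = (75.86 - 76.15) / 3.2482 = -0.29 / 3.2482 = -0.089
p-value = 0.9294

Since p-value > α = 0.1, we fail to reject H₀.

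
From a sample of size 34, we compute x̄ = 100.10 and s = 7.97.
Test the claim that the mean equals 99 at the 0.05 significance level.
One-sample t-test:
H₀: μ = 99
H₁: μ ≠ 99
df = n - 1 = 33
t = (x̄ - μ₀) / (s/√n) = (100.10 - 99) / (7.97/√34) = 0.805
p-value = 0.4267

Since p-value > α = 0.05, we fail to reject H₀.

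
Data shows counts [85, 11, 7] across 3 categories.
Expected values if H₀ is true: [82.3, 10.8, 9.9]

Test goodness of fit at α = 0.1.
Chi-square goodness of fit test:
H₀: observed counts match expected distribution
H₁: observed counts differ from expected distribution
df = k - 1 = 2
χ² = Σ(O - E)²/E
   = (85 - 82.3)²/82.3 + (11 - 10.8)²/10.8 + (7 - 9.9)²/9.9
   = 0.089 + 0.004 + 0.849
   = 0.94
p-value = 0.6244

Since p-value > α = 0.1, we fail to reject H₀.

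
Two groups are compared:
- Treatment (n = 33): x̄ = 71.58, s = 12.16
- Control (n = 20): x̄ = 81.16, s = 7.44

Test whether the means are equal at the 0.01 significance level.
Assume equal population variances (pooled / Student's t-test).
Student's two-sample t-test (equal variances):
H₀: μ₁ = μ₂
H₁: μ₁ ≠ μ₂
df = n₁ + n₂ - 2 = 51
Pooled variance s_p² = [(n₁-1)s₁² + (n₂-1)s₂²] / (n₁ + n₂ - 2) = [(32)(12.16²) + (19)(7.44²)] / 51 = 113.4003
SE = √(s_p²(1/n₁ + 1/n₂)) = √(113.4003 × (1/33 + 1/20)) = 3.0177
t = (x̄₁ - x̄₂) / SE = (71.58 - 81.16) / 3.0177 = -9.58 / 3.0177 = -3.175
p-value = 0.0025

Since p-value < α = 0.01, we reject H₀.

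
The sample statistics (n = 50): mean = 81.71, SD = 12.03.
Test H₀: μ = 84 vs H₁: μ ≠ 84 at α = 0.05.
One-sample t-test:
H₀: μ = 84
H₁: μ ≠ 84
df = n - 1 = 49
t = (x̄ - μ₀) / (s/√n) = (81.71 - 84) / (12.03/√50) = -1.346
p-value = 0.1845

Since p-value > α = 0.05, we fail to reject H₀.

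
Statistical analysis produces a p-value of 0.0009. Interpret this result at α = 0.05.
Since p = 0.0009 < α = 0.05, reject H₀.
There is sufficient evidence to reject the null hypothesis; the result is statistically significant at the 0.05 level.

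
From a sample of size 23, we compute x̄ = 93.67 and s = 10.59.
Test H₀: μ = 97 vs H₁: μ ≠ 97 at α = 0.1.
One-sample t-test:
H₀: μ = 97
H₁: μ ≠ 97
df = n - 1 = 22
t = (x̄ - μ₀) / (s/√n) = (93.67 - 97) / (10.59/√23) = -1.508
p-value = 0.1458

Since p-value > α = 0.1, we fail to reject H₀.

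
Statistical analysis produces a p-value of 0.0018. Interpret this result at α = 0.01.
Since p = 0.0018 < α = 0.01, reject H₀.
There is sufficient evidence to reject the null hypothesis; the result is statistically significant at the 0.01 level.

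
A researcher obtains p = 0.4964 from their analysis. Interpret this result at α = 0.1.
Since p = 0.4964 > α = 0.1, fail to reject H₀.
There is insufficient evidence to reject the null hypothesis; the result is not statistically significant at the 0.1 level.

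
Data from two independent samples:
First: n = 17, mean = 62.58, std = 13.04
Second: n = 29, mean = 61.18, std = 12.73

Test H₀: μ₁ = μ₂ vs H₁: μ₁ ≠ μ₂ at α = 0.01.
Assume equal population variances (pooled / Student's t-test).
Student's two-sample t-test (equal variances):
H₀: μ₁ = μ₂
H₁: μ₁ ≠ μ₂
df = n₁ + n₂ - 2 = 44
Pooled variance s_p² = [(n₁-1)s₁² + (n₂-1)s₂²] / (n₁ + n₂ - 2) = [(16)(13.04²) + (28)(12.73²)] / 44 = 164.9579
SE = √(s_p²(1/n₁ + 1/n₂)) = √(164.9579 × (1/17 + 1/29)) = 3.9232
t = (x̄₁ - x̄₂) / SE = (62.58 - 61.18) / 3.9232 = 1.40 / 3.9232 = 0.357
p-value = 0.7229

Since p-value > α = 0.01, we fail to reject H₀.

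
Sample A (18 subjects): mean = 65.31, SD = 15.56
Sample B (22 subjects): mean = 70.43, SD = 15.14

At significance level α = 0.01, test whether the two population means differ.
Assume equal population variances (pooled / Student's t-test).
Student's two-sample t-test (equal variances):
H₀: μ₁ = μ₂
H₁: μ₁ ≠ μ₂
df = n₁ + n₂ - 2 = 38
Pooled variance s_p² = [(n₁-1)s₁² + (n₂-1)s₂²] / (n₁ + n₂ - 2) = [(17)(15.56²) + (21)(15.14²)] / 38 = 234.9880
SE = √(s_p²(1/n₁ + 1/n₂)) = √(234.9880 × (1/18 + 1/22)) = 4.8720
t = (x̄₁ - x̄₂) / SE = (65.31 - 70.43) / 4.8720 = -5.12 / 4.8720 = -1.051
p-value = 0.2999

Since p-value > α = 0.01, we fail to reject H₀.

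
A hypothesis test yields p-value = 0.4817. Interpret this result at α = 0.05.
Since p = 0.4817 > α = 0.05, fail to reject H₀.
There is insufficient evidence to reject the null hypothesis; the result is not statistically significant at the 0.05 level.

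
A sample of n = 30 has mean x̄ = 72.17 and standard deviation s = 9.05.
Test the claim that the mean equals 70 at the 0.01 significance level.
One-sample t-test:
H₀: μ = 70
H₁: μ ≠ 70
df = n - 1 = 29
t = (x̄ - μ₀) / (s/√n) = (72.17 - 70) / (9.05/√30) = 1.313
p-value = 0.1994

Since p-value > α = 0.01, we fail to reject H₀.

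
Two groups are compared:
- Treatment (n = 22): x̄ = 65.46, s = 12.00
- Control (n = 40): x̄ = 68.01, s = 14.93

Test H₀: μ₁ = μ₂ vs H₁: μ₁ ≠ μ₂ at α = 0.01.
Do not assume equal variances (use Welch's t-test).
Welch's two-sample t-test:
H₀: μ₁ = μ₂
H₁: μ₁ ≠ μ₂
s₁²/n₁ = 12.00²/22 = 6.5455,  s₂²/n₂ = 14.93²/40 = 5.5726
SE = √(s₁²/n₁ + s₂²/n₂) = √(6.5455 + 5.5726) = 3.4811
df (Welch-Satterthwaite) = (s₁²/n₁ + s₂²/n₂)² / [(s₁²/n₁)²/(n₁-1) + (s₂²/n₂)²/(n₂-1)] ≈ 51.77
t = (x̄₁ - x̄₂) / SE = (65.46 - 68.01) / 3.4811 = -2.55 / 3.4811 = -0.733
p-value = 0.4672

Since p-value > α = 0.01, we fail to reject H₀.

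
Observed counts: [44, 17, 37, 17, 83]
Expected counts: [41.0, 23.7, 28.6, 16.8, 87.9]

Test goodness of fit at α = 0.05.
Chi-square goodness of fit test:
H₀: observed counts match expected distribution
H₁: observed counts differ from expected distribution
df = k - 1 = 4
χ² = Σ(O - E)²/E
   = (44 - 41.0)²/41.0 + (17 - 23.7)²/23.7 + (37 - 28.6)²/28.6 + (17 - 16.8)²/16.8 + (83 - 87.9)²/87.9
   = 0.220 + 1.894 + 2.467 + 0.002 + 0.273
   = 4.86
p-value = 0.3024

Since p-value > α = 0.05, we fail to reject H₀.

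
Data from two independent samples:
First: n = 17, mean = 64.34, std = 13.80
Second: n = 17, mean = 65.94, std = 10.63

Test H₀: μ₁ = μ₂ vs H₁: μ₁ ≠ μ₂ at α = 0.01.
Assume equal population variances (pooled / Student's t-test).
Student's two-sample t-test (equal variances):
H₀: μ₁ = μ₂
H₁: μ₁ ≠ μ₂
df = n₁ + n₂ - 2 = 32
Pooled variance s_p² = [(n₁-1)s₁² + (n₂-1)s₂²] / (n₁ + n₂ - 2) = [(16)(13.80²) + (16)(10.63²)] / 32 = 151.7185
SE = √(s_p²(1/n₁ + 1/n₂)) = √(151.7185 × (1/17 + 1/17)) = 4.2248
t = (x̄₁ - x̄₂) / SE = (64.34 - 65.94) / 4.2248 = -1.60 / 4.2248 = -0.379
p-value = 0.7074

Since p-value > α = 0.01, we fail to reject H₀.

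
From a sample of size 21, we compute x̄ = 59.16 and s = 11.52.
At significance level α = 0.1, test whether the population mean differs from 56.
One-sample t-test:
H₀: μ = 56
H₁: μ ≠ 56
df = n - 1 = 20
t = (x̄ - μ₀) / (s/√n) = (59.16 - 56) / (11.52/√21) = 1.257
p-value = 0.2232

Since p-value > α = 0.1, we fail to reject H₀.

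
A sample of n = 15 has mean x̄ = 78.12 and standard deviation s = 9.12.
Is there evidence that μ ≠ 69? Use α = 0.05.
One-sample t-test:
H₀: μ = 69
H₁: μ ≠ 69
df = n - 1 = 14
t = (x̄ - μ₀) / (s/√n) = (78.12 - 69) / (9.12/√15) = 3.873
p-value = 0.0017

Since p-value < α = 0.05, we reject H₀.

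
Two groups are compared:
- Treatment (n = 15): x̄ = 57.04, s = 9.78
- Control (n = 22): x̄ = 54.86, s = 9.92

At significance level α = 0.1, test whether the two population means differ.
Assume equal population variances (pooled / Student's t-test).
Student's two-sample t-test (equal variances):
H₀: μ₁ = μ₂
H₁: μ₁ ≠ μ₂
df = n₁ + n₂ - 2 = 35
Pooled variance s_p² = [(n₁-1)s₁² + (n₂-1)s₂²] / (n₁ + n₂ - 2) = [(14)(9.78²) + (21)(9.92²)] / 35 = 97.3032
SE = √(s_p²(1/n₁ + 1/n₂)) = √(97.3032 × (1/15 + 1/22)) = 3.3030
t = (x̄₁ - x̄₂) / SE = (57.04 - 54.86) / 3.3030 = 2.18 / 3.3030 = 0.660
p-value = 0.5136

Since p-value > α = 0.1, we fail to reject H₀.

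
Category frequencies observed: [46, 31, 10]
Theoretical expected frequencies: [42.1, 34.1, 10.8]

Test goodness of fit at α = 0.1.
Chi-square goodness of fit test:
H₀: observed counts match expected distribution
H₁: observed counts differ from expected distribution
df = k - 1 = 2
χ² = Σ(O - E)²/E
   = (46 - 42.1)²/42.1 + (31 - 34.1)²/34.1 + (10 - 10.8)²/10.8
   = 0.361 + 0.282 + 0.059
   = 0.70
p-value = 0.7039

Since p-value > α = 0.1, we fail to reject H₀.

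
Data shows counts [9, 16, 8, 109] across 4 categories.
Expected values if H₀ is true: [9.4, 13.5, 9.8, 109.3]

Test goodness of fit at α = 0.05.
Chi-square goodness of fit test:
H₀: observed counts match expected distribution
H₁: observed counts differ from expected distribution
df = k - 1 = 3
χ² = Σ(O - E)²/E
   = (9 - 9.4)²/9.4 + (16 - 13.5)²/13.5 + (8 - 9.8)²/9.8 + (109 - 109.3)²/109.3
   = 0.017 + 0.463 + 0.331 + 0.001
   = 0.81
p-value = 0.8467

Since p-value > α = 0.05, we fail to reject H₀.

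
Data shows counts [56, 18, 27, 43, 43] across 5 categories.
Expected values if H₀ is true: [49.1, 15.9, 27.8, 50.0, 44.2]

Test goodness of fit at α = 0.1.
Chi-square goodness of fit test:
H₀: observed counts match expected distribution
H₁: observed counts differ from expected distribution
df = k - 1 = 4
χ² = Σ(O - E)²/E
   = (56 - 49.1)²/49.1 + (18 - 15.9)²/15.9 + (27 - 27.8)²/27.8 + (43 - 50.0)²/50.0 + (43 - 44.2)²/44.2
   = 0.970 + 0.277 + 0.023 + 0.980 + 0.033
   = 2.28
p-value = 0.6839

Since p-value > α = 0.1, we fail to reject H₀.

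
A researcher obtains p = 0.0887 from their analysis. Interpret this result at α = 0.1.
Since p = 0.0887 < α = 0.1, reject H₀.
There is sufficient evidence to reject the null hypothesis; the result is statistically significant at the 0.1 level.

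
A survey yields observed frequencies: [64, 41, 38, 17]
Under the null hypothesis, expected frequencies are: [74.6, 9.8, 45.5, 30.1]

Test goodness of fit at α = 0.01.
Chi-square goodness of fit test:
H₀: observed counts match expected distribution
H₁: observed counts differ from expected distribution
df = k - 1 = 3
χ² = Σ(O - E)²/E
   = (64 - 74.6)²/74.6 + (41 - 9.8)²/9.8 + (38 - 45.5)²/45.5 + (17 - 30.1)²/30.1
   = 1.506 + 99.331 + 1.236 + 5.701
   = 107.77
p-value < 0.0001

Since p-value < α = 0.01, we reject H₀.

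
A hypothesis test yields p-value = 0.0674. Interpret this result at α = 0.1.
Since p = 0.0674 < α = 0.1, reject H₀.
There is sufficient evidence to reject the null hypothesis; the result is statistically significant at the 0.1 level.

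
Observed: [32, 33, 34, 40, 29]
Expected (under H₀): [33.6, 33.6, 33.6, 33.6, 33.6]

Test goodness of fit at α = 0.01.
Chi-square goodness of fit test:
H₀: observed counts match expected distribution
H₁: observed counts differ from expected distribution
df = k - 1 = 4
χ² = Σ(O - E)²/E
   = (32 - 33.6)²/33.6 + (33 - 33.6)²/33.6 + (34 - 33.6)²/33.6 + (40 - 33.6)²/33.6 + (29 - 33.6)²/33.6
   = 0.076 + 0.011 + 0.005 + 1.219 + 0.630
   = 1.94
p-value = 0.7467

Since p-value > α = 0.01, we fail to reject H₀.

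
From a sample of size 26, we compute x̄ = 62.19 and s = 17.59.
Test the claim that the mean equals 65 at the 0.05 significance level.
One-sample t-test:
H₀: μ = 65
H₁: μ ≠ 65
df = n - 1 = 25
t = (x̄ - μ₀) / (s/√n) = (62.19 - 65) / (17.59/√26) = -0.815
p-value = 0.4230

Since p-value > α = 0.05, we fail to reject H₀.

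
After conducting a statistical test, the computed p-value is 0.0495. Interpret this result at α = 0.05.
Since p = 0.0495 < α = 0.05, reject H₀.
There is sufficient evidence to reject the null hypothesis; the result is statistically significant at the 0.05 level.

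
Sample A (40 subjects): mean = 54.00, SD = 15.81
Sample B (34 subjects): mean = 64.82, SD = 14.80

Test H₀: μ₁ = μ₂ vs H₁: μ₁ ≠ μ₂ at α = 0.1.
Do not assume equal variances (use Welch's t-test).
Welch's two-sample t-test:
H₀: μ₁ = μ₂
H₁: μ₁ ≠ μ₂
s₁²/n₁ = 15.81²/40 = 6.2489,  s₂²/n₂ = 14.80²/34 = 6.4424
SE = √(s₁²/n₁ + s₂²/n₂) = √(6.2489 + 6.4424) = 3.5625
df (Welch-Satterthwaite) = (s₁²/n₁ + s₂²/n₂)² / [(s₁²/n₁)²/(n₁-1) + (s₂²/n₂)²/(n₂-1)] ≈ 71.30
t = (x̄₁ - x̄₂) / SE = (54.00 - 64.82) / 3.5625 = -10.82 / 3.5625 = -3.037
p-value = 0.0033

Since p-value < α = 0.1, we reject H₀.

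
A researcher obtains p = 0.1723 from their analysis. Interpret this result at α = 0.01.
Since p = 0.1723 > α = 0.01, fail to reject H₀.
There is insufficient evidence to reject the null hypothesis; the result is not statistically significant at the 0.01 level.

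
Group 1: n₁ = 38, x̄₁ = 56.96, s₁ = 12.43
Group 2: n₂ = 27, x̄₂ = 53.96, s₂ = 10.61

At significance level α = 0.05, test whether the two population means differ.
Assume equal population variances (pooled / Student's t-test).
Student's two-sample t-test (equal variances):
H₀: μ₁ = μ₂
H₁: μ₁ ≠ μ₂
df = n₁ + n₂ - 2 = 63
Pooled variance s_p² = [(n₁-1)s₁² + (n₂-1)s₂²] / (n₁ + n₂ - 2) = [(37)(12.43²) + (26)(10.61²)] / 63 = 137.1993
SE = √(s_p²(1/n₁ + 1/n₂)) = √(137.1993 × (1/38 + 1/27)) = 2.9482
t = (x̄₁ - x̄₂) / SE = (56.96 - 53.96) / 2.9482 = 3.00 / 2.9482 = 1.018
p-value = 0.3128

Since p-value > α = 0.05, we fail to reject H₀.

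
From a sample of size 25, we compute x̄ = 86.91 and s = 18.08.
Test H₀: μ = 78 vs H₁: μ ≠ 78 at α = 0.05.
One-sample t-test:
H₀: μ = 78
H₁: μ ≠ 78
df = n - 1 = 24
t = (x̄ - μ₀) / (s/√n) = (86.91 - 78) / (18.08/√25) = 2.464
p-value = 0.0213

Since p-value < α = 0.05, we reject H₀.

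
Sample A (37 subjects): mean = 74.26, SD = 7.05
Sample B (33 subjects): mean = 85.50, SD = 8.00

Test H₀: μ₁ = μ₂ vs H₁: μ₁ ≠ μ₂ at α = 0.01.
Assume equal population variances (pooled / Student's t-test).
Student's two-sample t-test (equal variances):
H₀: μ₁ = μ₂
H₁: μ₁ ≠ μ₂
df = n₁ + n₂ - 2 = 68
Pooled variance s_p² = [(n₁-1)s₁² + (n₂-1)s₂²] / (n₁ + n₂ - 2) = [(36)(7.05²) + (32)(8.00²)] / 68 = 56.4307
SE = √(s_p²(1/n₁ + 1/n₂)) = √(56.4307 × (1/37 + 1/33)) = 1.7987
t = (x̄₁ - x̄₂) / SE = (74.26 - 85.50) / 1.7987 = -11.24 / 1.7987 = -6.249
p-value < 0.0001

Since p-value < α = 0.01, we reject H₀.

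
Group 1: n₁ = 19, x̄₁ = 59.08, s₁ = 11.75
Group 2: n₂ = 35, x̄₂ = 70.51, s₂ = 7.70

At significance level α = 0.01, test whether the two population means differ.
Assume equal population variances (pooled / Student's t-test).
Student's two-sample t-test (equal variances):
H₀: μ₁ = μ₂
H₁: μ₁ ≠ μ₂
df = n₁ + n₂ - 2 = 52
Pooled variance s_p² = [(n₁-1)s₁² + (n₂-1)s₂²] / (n₁ + n₂ - 2) = [(18)(11.75²) + (34)(7.70²)] / 52 = 86.5574
SE = √(s_p²(1/n₁ + 1/n₂)) = √(86.5574 × (1/19 + 1/35)) = 2.6512
t = (x̄₁ - x̄₂) / SE = (59.08 - 70.51) / 2.6512 = -11.43 / 2.6512 = -4.311
p-value = 0.0001

Since p-value < α = 0.01, we reject H₀.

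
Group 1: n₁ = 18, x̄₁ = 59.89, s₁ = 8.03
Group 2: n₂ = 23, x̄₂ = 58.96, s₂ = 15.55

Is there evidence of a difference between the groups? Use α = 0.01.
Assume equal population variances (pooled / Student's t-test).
Student's two-sample t-test (equal variances):
H₀: μ₁ = μ₂
H₁: μ₁ ≠ μ₂
df = n₁ + n₂ - 2 = 39
Pooled variance s_p² = [(n₁-1)s₁² + (n₂-1)s₂²] / (n₁ + n₂ - 2) = [(17)(8.03²) + (22)(15.55²)] / 39 = 164.5085
SE = √(s_p²(1/n₁ + 1/n₂)) = √(164.5085 × (1/18 + 1/23)) = 4.0363
t = (x̄₁ - x̄₂) / SE = (59.89 - 58.96) / 4.0363 = 0.93 / 4.0363 = 0.230
p-value = 0.8190

Since p-value > α = 0.01, we fail to reject H₀.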